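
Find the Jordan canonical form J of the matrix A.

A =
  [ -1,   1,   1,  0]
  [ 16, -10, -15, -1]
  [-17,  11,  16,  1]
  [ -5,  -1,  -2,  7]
J_2(0) ⊕ J_2(6)

The characteristic polynomial is
  det(x·I − A) = x^4 - 12*x^3 + 36*x^2 = x^2*(x - 6)^2

Eigenvalues and multiplicities (the geometric multiplicity of λ is n − rank(A − λI), which equals the number of Jordan blocks for λ):
  λ = 0: algebraic multiplicity = 2, geometric multiplicity = 1
  λ = 6: algebraic multiplicity = 2, geometric multiplicity = 1

Determining the block sizes for each eigenvalue:
  λ = 0: one block (gm = 1), so the single block has size am = 2 → block sizes [2]
  λ = 6: one block (gm = 1), so the single block has size am = 2 → block sizes [2]

Assembling the blocks gives a Jordan form
J =
  [0, 1, 0, 0]
  [0, 0, 0, 0]
  [0, 0, 6, 1]
  [0, 0, 0, 6]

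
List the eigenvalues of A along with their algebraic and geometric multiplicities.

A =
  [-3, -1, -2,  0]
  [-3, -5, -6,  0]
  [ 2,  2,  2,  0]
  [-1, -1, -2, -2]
λ = -2: alg = 4, geom = 3

Step 1 — factor the characteristic polynomial to read off the algebraic multiplicities:
  χ_A(x) = (x + 2)^4

Step 2 — compute geometric multiplicities via the rank-nullity identity g(λ) = n − rank(A − λI):
  rank(A − (-2)·I) = 1, so dim ker(A − (-2)·I) = n − 1 = 3

Summary:
  λ = -2: algebraic multiplicity = 4, geometric multiplicity = 3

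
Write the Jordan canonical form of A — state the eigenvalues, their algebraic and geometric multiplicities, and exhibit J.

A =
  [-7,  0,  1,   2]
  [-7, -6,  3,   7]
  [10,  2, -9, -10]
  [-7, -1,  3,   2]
J_3(-5) ⊕ J_1(-5)

The characteristic polynomial is
  det(x·I − A) = x^4 + 20*x^3 + 150*x^2 + 500*x + 625 = (x + 5)^4

Eigenvalues and multiplicities (the geometric multiplicity of λ is n − rank(A − λI), which equals the number of Jordan blocks for λ):
  λ = -5: algebraic multiplicity = 4, geometric multiplicity = 2

Determining the block sizes for each eigenvalue:
  λ = -5: with am = 4 and gm = 2, the partition is not yet determined (e.g. several partitions of 4 into 2 parts exist). Let N = A − (-5)·I. Computing rank(N^1) = 2, rank(N^2) = 1, rank(N^3) = 0; the number of blocks of size ≥ j is rank(N^{j−1}) − rank(N^j), giving [2, 1, 1]. So we have 1 block(s) of size 3, 1 block(s) of size 1 → block sizes [3, 1]

Assembling the blocks gives a Jordan form
J =
  [-5,  1,  0,  0]
  [ 0, -5,  1,  0]
  [ 0,  0, -5,  0]
  [ 0,  0,  0, -5]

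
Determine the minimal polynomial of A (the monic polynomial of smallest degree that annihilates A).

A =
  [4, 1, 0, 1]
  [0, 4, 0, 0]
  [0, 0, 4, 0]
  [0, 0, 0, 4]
x^2 - 8*x + 16

The characteristic polynomial is χ_A(x) = (x - 4)^4, so the eigenvalues are known. The minimal polynomial is
  m_A(x) = Π_λ (x − λ)^{k_λ}
where k_λ is the size of the *largest* Jordan block for λ (equivalently, the smallest k with (A − λI)^k v = 0 for every generalised eigenvector v of λ).

  λ = 4: largest Jordan block has size 2, contributing (x − 4)^2

So m_A(x) = (x - 4)^2 = x^2 - 8*x + 16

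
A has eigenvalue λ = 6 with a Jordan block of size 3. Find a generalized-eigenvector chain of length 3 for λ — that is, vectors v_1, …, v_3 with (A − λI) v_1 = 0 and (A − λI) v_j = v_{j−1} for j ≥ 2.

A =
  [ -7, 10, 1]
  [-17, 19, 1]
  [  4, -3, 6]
A Jordan chain for λ = 6 of length 3:
v_1 = (3, 4, -1)ᵀ
v_2 = (-13, -17, 4)ᵀ
v_3 = (1, 0, 0)ᵀ

Let N = A − (6)·I. We want v_3 with N^3 v_3 = 0 but N^2 v_3 ≠ 0; then v_{j-1} := N · v_j for j = 3, …, 2.

Pick v_3 = (1, 0, 0)ᵀ.
Then v_2 = N · v_3 = (-13, -17, 4)ᵀ.
Then v_1 = N · v_2 = (3, 4, -1)ᵀ.

Sanity check: (A − (6)·I) v_1 = (0, 0, 0)ᵀ = 0. ✓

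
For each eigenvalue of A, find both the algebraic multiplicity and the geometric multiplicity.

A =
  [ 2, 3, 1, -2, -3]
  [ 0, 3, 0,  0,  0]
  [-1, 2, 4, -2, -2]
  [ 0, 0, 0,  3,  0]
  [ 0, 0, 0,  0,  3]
λ = 3: alg = 5, geom = 3

Step 1 — factor the characteristic polynomial to read off the algebraic multiplicities:
  χ_A(x) = (x - 3)^5

Step 2 — compute geometric multiplicities via the rank-nullity identity g(λ) = n − rank(A − λI):
  rank(A − (3)·I) = 2, so dim ker(A − (3)·I) = n − 2 = 3

Summary:
  λ = 3: algebraic multiplicity = 5, geometric multiplicity = 3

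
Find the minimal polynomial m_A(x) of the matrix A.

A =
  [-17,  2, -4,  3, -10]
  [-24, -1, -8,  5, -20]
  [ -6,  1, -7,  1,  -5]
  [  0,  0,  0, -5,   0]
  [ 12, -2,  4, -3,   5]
x^2 + 10*x + 25

The characteristic polynomial is χ_A(x) = (x + 5)^5, so the eigenvalues are known. The minimal polynomial is
  m_A(x) = Π_λ (x − λ)^{k_λ}
where k_λ is the size of the *largest* Jordan block for λ (equivalently, the smallest k with (A − λI)^k v = 0 for every generalised eigenvector v of λ).

  λ = -5: largest Jordan block has size 2, contributing (x + 5)^2

So m_A(x) = (x + 5)^2 = x^2 + 10*x + 25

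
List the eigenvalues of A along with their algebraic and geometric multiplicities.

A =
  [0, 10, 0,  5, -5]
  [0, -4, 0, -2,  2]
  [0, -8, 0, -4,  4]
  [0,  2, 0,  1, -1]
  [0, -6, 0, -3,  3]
λ = 0: alg = 5, geom = 4

Step 1 — factor the characteristic polynomial to read off the algebraic multiplicities:
  χ_A(x) = x^5

Step 2 — compute geometric multiplicities via the rank-nullity identity g(λ) = n − rank(A − λI):
  rank(A − (0)·I) = 1, so dim ker(A − (0)·I) = n − 1 = 4

Summary:
  λ = 0: algebraic multiplicity = 5, geometric multiplicity = 4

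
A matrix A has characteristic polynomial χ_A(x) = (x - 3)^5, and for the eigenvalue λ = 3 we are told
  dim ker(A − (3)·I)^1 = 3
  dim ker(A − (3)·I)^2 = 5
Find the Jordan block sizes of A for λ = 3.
Block sizes for λ = 3: [2, 2, 1]

From the dimensions of kernels of powers, the number of Jordan blocks of size at least j is d_j − d_{j−1} where d_j = dim ker(N^j) (with d_0 = 0). Computing the differences gives [3, 2].
The number of blocks of size exactly k is (#blocks of size ≥ k) − (#blocks of size ≥ k + 1), so the partition is: 1 block(s) of size 1, 2 block(s) of size 2.
In nonincreasing order the block sizes are [2, 2, 1].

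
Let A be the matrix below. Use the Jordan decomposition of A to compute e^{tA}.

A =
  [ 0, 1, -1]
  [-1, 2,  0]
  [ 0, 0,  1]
e^{tA} =
  [-t*exp(t) + exp(t), t*exp(t), t^2*exp(t)/2 - t*exp(t)]
  [-t*exp(t), t*exp(t) + exp(t), t^2*exp(t)/2]
  [0, 0, exp(t)]

Strategy: write A = P · J · P⁻¹ where J is a Jordan canonical form, so e^{tA} = P · e^{tJ} · P⁻¹, and e^{tJ} can be computed block-by-block.

A has Jordan form
J =
  [1, 1, 0]
  [0, 1, 1]
  [0, 0, 1]
(up to reordering of blocks).

Per-block formulas:
  For a 3×3 Jordan block J_3(1): exp(t · J_3(1)) = e^(1t)·(I + t·N + (t^2/2)·N^2), where N is the 3×3 nilpotent shift.

After assembling e^{tJ} and conjugating by P, we get:

e^{tA} =
  [-t*exp(t) + exp(t), t*exp(t), t^2*exp(t)/2 - t*exp(t)]
  [-t*exp(t), t*exp(t) + exp(t), t^2*exp(t)/2]
  [0, 0, exp(t)]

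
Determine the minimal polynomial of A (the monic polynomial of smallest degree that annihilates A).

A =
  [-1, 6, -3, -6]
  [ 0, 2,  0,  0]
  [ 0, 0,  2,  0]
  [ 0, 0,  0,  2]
x^2 - x - 2

The characteristic polynomial is χ_A(x) = (x - 2)^3*(x + 1), so the eigenvalues are known. The minimal polynomial is
  m_A(x) = Π_λ (x − λ)^{k_λ}
where k_λ is the size of the *largest* Jordan block for λ (equivalently, the smallest k with (A − λI)^k v = 0 for every generalised eigenvector v of λ).

  λ = -1: largest Jordan block has size 1, contributing (x + 1)
  λ = 2: largest Jordan block has size 1, contributing (x − 2)

So m_A(x) = (x - 2)*(x + 1) = x^2 - x - 2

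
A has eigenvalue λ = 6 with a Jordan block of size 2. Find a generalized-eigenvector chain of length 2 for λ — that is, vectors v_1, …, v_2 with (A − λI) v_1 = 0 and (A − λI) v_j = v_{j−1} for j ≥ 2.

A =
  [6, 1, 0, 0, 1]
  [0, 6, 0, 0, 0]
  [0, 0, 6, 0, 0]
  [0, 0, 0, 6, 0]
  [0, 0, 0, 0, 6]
A Jordan chain for λ = 6 of length 2:
v_1 = (1, 0, 0, 0, 0)ᵀ
v_2 = (0, 1, 0, 0, 0)ᵀ

Let N = A − (6)·I. We want v_2 with N^2 v_2 = 0 but N^1 v_2 ≠ 0; then v_{j-1} := N · v_j for j = 2, …, 2.

Pick v_2 = (0, 1, 0, 0, 0)ᵀ.
Then v_1 = N · v_2 = (1, 0, 0, 0, 0)ᵀ.

Sanity check: (A − (6)·I) v_1 = (0, 0, 0, 0, 0)ᵀ = 0. ✓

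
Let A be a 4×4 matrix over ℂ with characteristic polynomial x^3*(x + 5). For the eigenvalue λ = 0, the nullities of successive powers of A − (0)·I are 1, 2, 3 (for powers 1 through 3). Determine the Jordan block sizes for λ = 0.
Block sizes for λ = 0: [3]

From the dimensions of kernels of powers, the number of Jordan blocks of size at least j is d_j − d_{j−1} where d_j = dim ker(N^j) (with d_0 = 0). Computing the differences gives [1, 1, 1].
The number of blocks of size exactly k is (#blocks of size ≥ k) − (#blocks of size ≥ k + 1), so the partition is: 1 block(s) of size 3.
In nonincreasing order the block sizes are [3].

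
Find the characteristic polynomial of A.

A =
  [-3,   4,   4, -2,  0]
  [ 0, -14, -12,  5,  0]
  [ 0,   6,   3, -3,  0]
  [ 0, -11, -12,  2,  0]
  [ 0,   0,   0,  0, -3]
x^5 + 15*x^4 + 90*x^3 + 270*x^2 + 405*x + 243

Expanding det(x·I − A) (e.g. by cofactor expansion or by noting that A is similar to its Jordan form J, which has the same characteristic polynomial as A) gives
  χ_A(x) = x^5 + 15*x^4 + 90*x^3 + 270*x^2 + 405*x + 243
which factors as (x + 3)^5. The eigenvalues (with algebraic multiplicities) are λ = -3 with multiplicity 5.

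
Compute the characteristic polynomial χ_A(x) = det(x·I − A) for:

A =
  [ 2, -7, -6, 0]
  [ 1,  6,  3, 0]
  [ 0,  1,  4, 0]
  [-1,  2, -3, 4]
x^4 - 16*x^3 + 96*x^2 - 256*x + 256

Expanding det(x·I − A) (e.g. by cofactor expansion or by noting that A is similar to its Jordan form J, which has the same characteristic polynomial as A) gives
  χ_A(x) = x^4 - 16*x^3 + 96*x^2 - 256*x + 256
which factors as (x - 4)^4. The eigenvalues (with algebraic multiplicities) are λ = 4 with multiplicity 4.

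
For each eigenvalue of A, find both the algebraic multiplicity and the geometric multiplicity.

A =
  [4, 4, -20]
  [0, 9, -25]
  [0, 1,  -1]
λ = 4: alg = 3, geom = 2

Step 1 — factor the characteristic polynomial to read off the algebraic multiplicities:
  χ_A(x) = (x - 4)^3

Step 2 — compute geometric multiplicities via the rank-nullity identity g(λ) = n − rank(A − λI):
  rank(A − (4)·I) = 1, so dim ker(A − (4)·I) = n − 1 = 2

Summary:
  λ = 4: algebraic multiplicity = 3, geometric multiplicity = 2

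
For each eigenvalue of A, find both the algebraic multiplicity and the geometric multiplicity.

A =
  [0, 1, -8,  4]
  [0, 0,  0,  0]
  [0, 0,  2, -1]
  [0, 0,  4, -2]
λ = 0: alg = 4, geom = 2

Step 1 — factor the characteristic polynomial to read off the algebraic multiplicities:
  χ_A(x) = x^4

Step 2 — compute geometric multiplicities via the rank-nullity identity g(λ) = n − rank(A − λI):
  rank(A − (0)·I) = 2, so dim ker(A − (0)·I) = n − 2 = 2

Summary:
  λ = 0: algebraic multiplicity = 4, geometric multiplicity = 2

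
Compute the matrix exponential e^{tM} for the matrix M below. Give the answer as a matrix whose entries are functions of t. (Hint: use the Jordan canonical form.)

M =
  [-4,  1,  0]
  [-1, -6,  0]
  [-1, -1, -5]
e^{tM} =
  [t*exp(-5*t) + exp(-5*t), t*exp(-5*t), 0]
  [-t*exp(-5*t), -t*exp(-5*t) + exp(-5*t), 0]
  [-t*exp(-5*t), -t*exp(-5*t), exp(-5*t)]

Strategy: write M = P · J · P⁻¹ where J is a Jordan canonical form, so e^{tM} = P · e^{tJ} · P⁻¹, and e^{tJ} can be computed block-by-block.

M has Jordan form
J =
  [-5,  1,  0]
  [ 0, -5,  0]
  [ 0,  0, -5]
(up to reordering of blocks).

Per-block formulas:
  For a 1×1 block at λ = -5: exp(t · [-5]) = [e^(-5t)].
  For a 2×2 Jordan block J_2(-5): exp(t · J_2(-5)) = e^(-5t)·(I + t·N), where N is the 2×2 nilpotent shift.

After assembling e^{tJ} and conjugating by P, we get:

e^{tM} =
  [t*exp(-5*t) + exp(-5*t), t*exp(-5*t), 0]
  [-t*exp(-5*t), -t*exp(-5*t) + exp(-5*t), 0]
  [-t*exp(-5*t), -t*exp(-5*t), exp(-5*t)]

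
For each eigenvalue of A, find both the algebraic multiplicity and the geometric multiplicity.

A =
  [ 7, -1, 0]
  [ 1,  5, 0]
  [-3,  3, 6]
λ = 6: alg = 3, geom = 2

Step 1 — factor the characteristic polynomial to read off the algebraic multiplicities:
  χ_A(x) = (x - 6)^3

Step 2 — compute geometric multiplicities via the rank-nullity identity g(λ) = n − rank(A − λI):
  rank(A − (6)·I) = 1, so dim ker(A − (6)·I) = n − 1 = 2

Summary:
  λ = 6: algebraic multiplicity = 3, geometric multiplicity = 2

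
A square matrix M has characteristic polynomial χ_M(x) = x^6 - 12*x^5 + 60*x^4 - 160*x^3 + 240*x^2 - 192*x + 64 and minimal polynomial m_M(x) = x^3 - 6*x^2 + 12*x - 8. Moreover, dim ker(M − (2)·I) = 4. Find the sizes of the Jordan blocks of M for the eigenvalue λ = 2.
Block sizes for λ = 2: [3, 1, 1, 1]

Step 1 — from the characteristic polynomial, algebraic multiplicity of λ = 2 is 6. From dim ker(M − (2)·I) = 4, there are exactly 4 Jordan blocks for λ = 2.
Step 2 — from the minimal polynomial, the factor (x − 2)^3 tells us the largest block for λ = 2 has size 3.
Step 3 — with total size 6, 4 blocks, and largest block 3, the block sizes (in nonincreasing order) are [3, 1, 1, 1].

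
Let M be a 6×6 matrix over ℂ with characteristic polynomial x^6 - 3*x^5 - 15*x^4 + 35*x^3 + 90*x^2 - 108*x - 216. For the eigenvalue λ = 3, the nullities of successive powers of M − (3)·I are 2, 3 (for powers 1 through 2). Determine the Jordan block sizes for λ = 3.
Block sizes for λ = 3: [2, 1]

From the dimensions of kernels of powers, the number of Jordan blocks of size at least j is d_j − d_{j−1} where d_j = dim ker(N^j) (with d_0 = 0). Computing the differences gives [2, 1].
The number of blocks of size exactly k is (#blocks of size ≥ k) − (#blocks of size ≥ k + 1), so the partition is: 1 block(s) of size 1, 1 block(s) of size 2.
In nonincreasing order the block sizes are [2, 1].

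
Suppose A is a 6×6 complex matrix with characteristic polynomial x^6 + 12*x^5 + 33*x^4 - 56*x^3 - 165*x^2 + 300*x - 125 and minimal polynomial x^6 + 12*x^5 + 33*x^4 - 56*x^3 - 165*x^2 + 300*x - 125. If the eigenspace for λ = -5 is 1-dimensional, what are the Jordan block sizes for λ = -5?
Block sizes for λ = -5: [3]

Step 1 — from the characteristic polynomial, algebraic multiplicity of λ = -5 is 3. From dim ker(A − (-5)·I) = 1, there are exactly 1 Jordan blocks for λ = -5.
Step 2 — from the minimal polynomial, the factor (x + 5)^3 tells us the largest block for λ = -5 has size 3.
Step 3 — with total size 3, 1 blocks, and largest block 3, the block sizes (in nonincreasing order) are [3].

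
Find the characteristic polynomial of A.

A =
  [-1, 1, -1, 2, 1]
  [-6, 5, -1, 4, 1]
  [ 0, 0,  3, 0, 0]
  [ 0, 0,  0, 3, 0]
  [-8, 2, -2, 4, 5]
x^5 - 15*x^4 + 90*x^3 - 270*x^2 + 405*x - 243

Expanding det(x·I − A) (e.g. by cofactor expansion or by noting that A is similar to its Jordan form J, which has the same characteristic polynomial as A) gives
  χ_A(x) = x^5 - 15*x^4 + 90*x^3 - 270*x^2 + 405*x - 243
which factors as (x - 3)^5. The eigenvalues (with algebraic multiplicities) are λ = 3 with multiplicity 5.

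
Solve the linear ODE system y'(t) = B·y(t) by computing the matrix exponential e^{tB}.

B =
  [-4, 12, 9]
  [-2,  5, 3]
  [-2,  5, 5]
e^{tB} =
  [-3*t^2*exp(2*t) - 6*t*exp(2*t) + exp(2*t), 9*t^2*exp(2*t)/2 + 12*t*exp(2*t), 9*t^2*exp(2*t)/2 + 9*t*exp(2*t)]
  [-2*t*exp(2*t), 3*t*exp(2*t) + exp(2*t), 3*t*exp(2*t)]
  [-2*t^2*exp(2*t) - 2*t*exp(2*t), 3*t^2*exp(2*t) + 5*t*exp(2*t), 3*t^2*exp(2*t) + 3*t*exp(2*t) + exp(2*t)]

Strategy: write B = P · J · P⁻¹ where J is a Jordan canonical form, so e^{tB} = P · e^{tJ} · P⁻¹, and e^{tJ} can be computed block-by-block.

B has Jordan form
J =
  [2, 1, 0]
  [0, 2, 1]
  [0, 0, 2]
(up to reordering of blocks).

Per-block formulas:
  For a 3×3 Jordan block J_3(2): exp(t · J_3(2)) = e^(2t)·(I + t·N + (t^2/2)·N^2), where N is the 3×3 nilpotent shift.

After assembling e^{tJ} and conjugating by P, we get:

e^{tB} =
  [-3*t^2*exp(2*t) - 6*t*exp(2*t) + exp(2*t), 9*t^2*exp(2*t)/2 + 12*t*exp(2*t), 9*t^2*exp(2*t)/2 + 9*t*exp(2*t)]
  [-2*t*exp(2*t), 3*t*exp(2*t) + exp(2*t), 3*t*exp(2*t)]
  [-2*t^2*exp(2*t) - 2*t*exp(2*t), 3*t^2*exp(2*t) + 5*t*exp(2*t), 3*t^2*exp(2*t) + 3*t*exp(2*t) + exp(2*t)]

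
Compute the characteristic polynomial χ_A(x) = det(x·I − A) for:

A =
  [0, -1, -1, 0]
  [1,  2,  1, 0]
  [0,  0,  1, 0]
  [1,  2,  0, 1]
x^4 - 4*x^3 + 6*x^2 - 4*x + 1

Expanding det(x·I − A) (e.g. by cofactor expansion or by noting that A is similar to its Jordan form J, which has the same characteristic polynomial as A) gives
  χ_A(x) = x^4 - 4*x^3 + 6*x^2 - 4*x + 1
which factors as (x - 1)^4. The eigenvalues (with algebraic multiplicities) are λ = 1 with multiplicity 4.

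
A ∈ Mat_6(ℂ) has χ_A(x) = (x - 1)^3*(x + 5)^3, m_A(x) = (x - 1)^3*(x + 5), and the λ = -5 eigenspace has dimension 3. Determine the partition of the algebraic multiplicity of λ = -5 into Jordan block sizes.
Block sizes for λ = -5: [1, 1, 1]

Step 1 — from the characteristic polynomial, algebraic multiplicity of λ = -5 is 3. From dim ker(A − (-5)·I) = 3, there are exactly 3 Jordan blocks for λ = -5.
Step 2 — from the minimal polynomial, the factor (x + 5) tells us the largest block for λ = -5 has size 1.
Step 3 — with total size 3, 3 blocks, and largest block 1, the block sizes (in nonincreasing order) are [1, 1, 1].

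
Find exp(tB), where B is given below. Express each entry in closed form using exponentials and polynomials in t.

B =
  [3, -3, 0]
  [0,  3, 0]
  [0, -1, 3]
e^{tB} =
  [exp(3*t), -3*t*exp(3*t), 0]
  [0, exp(3*t), 0]
  [0, -t*exp(3*t), exp(3*t)]

Strategy: write B = P · J · P⁻¹ where J is a Jordan canonical form, so e^{tB} = P · e^{tJ} · P⁻¹, and e^{tJ} can be computed block-by-block.

B has Jordan form
J =
  [3, 1, 0]
  [0, 3, 0]
  [0, 0, 3]
(up to reordering of blocks).

Per-block formulas:
  For a 2×2 Jordan block J_2(3): exp(t · J_2(3)) = e^(3t)·(I + t·N), where N is the 2×2 nilpotent shift.
  For a 1×1 block at λ = 3: exp(t · [3]) = [e^(3t)].

After assembling e^{tJ} and conjugating by P, we get:

e^{tB} =
  [exp(3*t), -3*t*exp(3*t), 0]
  [0, exp(3*t), 0]
  [0, -t*exp(3*t), exp(3*t)]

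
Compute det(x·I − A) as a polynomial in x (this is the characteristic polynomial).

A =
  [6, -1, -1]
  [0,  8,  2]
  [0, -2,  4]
x^3 - 18*x^2 + 108*x - 216

Expanding det(x·I − A) (e.g. by cofactor expansion or by noting that A is similar to its Jordan form J, which has the same characteristic polynomial as A) gives
  χ_A(x) = x^3 - 18*x^2 + 108*x - 216
which factors as (x - 6)^3. The eigenvalues (with algebraic multiplicities) are λ = 6 with multiplicity 3.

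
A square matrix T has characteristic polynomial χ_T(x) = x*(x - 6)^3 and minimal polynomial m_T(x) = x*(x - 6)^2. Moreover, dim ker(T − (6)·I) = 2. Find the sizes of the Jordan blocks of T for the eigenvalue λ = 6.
Block sizes for λ = 6: [2, 1]

Step 1 — from the characteristic polynomial, algebraic multiplicity of λ = 6 is 3. From dim ker(T − (6)·I) = 2, there are exactly 2 Jordan blocks for λ = 6.
Step 2 — from the minimal polynomial, the factor (x − 6)^2 tells us the largest block for λ = 6 has size 2.
Step 3 — with total size 3, 2 blocks, and largest block 2, the block sizes (in nonincreasing order) are [2, 1].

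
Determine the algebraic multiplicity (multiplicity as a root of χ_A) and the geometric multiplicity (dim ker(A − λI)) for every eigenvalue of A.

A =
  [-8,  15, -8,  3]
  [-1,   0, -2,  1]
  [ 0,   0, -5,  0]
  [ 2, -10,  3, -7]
λ = -5: alg = 4, geom = 2

Step 1 — factor the characteristic polynomial to read off the algebraic multiplicities:
  χ_A(x) = (x + 5)^4

Step 2 — compute geometric multiplicities via the rank-nullity identity g(λ) = n − rank(A − λI):
  rank(A − (-5)·I) = 2, so dim ker(A − (-5)·I) = n − 2 = 2

Summary:
  λ = -5: algebraic multiplicity = 4, geometric multiplicity = 2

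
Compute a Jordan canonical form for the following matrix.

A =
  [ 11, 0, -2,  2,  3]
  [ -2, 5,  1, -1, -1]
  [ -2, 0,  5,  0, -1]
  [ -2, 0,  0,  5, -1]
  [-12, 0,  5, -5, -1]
J_3(5) ⊕ J_1(5) ⊕ J_1(5)

The characteristic polynomial is
  det(x·I − A) = x^5 - 25*x^4 + 250*x^3 - 1250*x^2 + 3125*x - 3125 = (x - 5)^5

Eigenvalues and multiplicities (the geometric multiplicity of λ is n − rank(A − λI), which equals the number of Jordan blocks for λ):
  λ = 5: algebraic multiplicity = 5, geometric multiplicity = 3

Determining the block sizes for each eigenvalue:
  λ = 5: with am = 5 and gm = 3, the partition is not yet determined (e.g. several partitions of 5 into 3 parts exist). Let N = A − (5)·I. Computing rank(N^1) = 2, rank(N^2) = 1, rank(N^3) = 0; the number of blocks of size ≥ j is rank(N^{j−1}) − rank(N^j), giving [3, 1, 1]. So we have 1 block(s) of size 3, 2 block(s) of size 1 → block sizes [3, 1, 1]

Assembling the blocks gives a Jordan form
J =
  [5, 1, 0, 0, 0]
  [0, 5, 1, 0, 0]
  [0, 0, 5, 0, 0]
  [0, 0, 0, 5, 0]
  [0, 0, 0, 0, 5]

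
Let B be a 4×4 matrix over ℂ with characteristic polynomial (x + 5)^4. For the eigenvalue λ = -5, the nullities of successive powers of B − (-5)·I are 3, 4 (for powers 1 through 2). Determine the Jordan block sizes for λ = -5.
Block sizes for λ = -5: [2, 1, 1]

From the dimensions of kernels of powers, the number of Jordan blocks of size at least j is d_j − d_{j−1} where d_j = dim ker(N^j) (with d_0 = 0). Computing the differences gives [3, 1].
The number of blocks of size exactly k is (#blocks of size ≥ k) − (#blocks of size ≥ k + 1), so the partition is: 2 block(s) of size 1, 1 block(s) of size 2.
In nonincreasing order the block sizes are [2, 1, 1].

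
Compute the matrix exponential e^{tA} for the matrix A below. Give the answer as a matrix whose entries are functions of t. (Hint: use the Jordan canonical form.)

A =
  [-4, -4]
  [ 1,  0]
e^{tA} =
  [-2*t*exp(-2*t) + exp(-2*t), -4*t*exp(-2*t)]
  [t*exp(-2*t), 2*t*exp(-2*t) + exp(-2*t)]

Strategy: write A = P · J · P⁻¹ where J is a Jordan canonical form, so e^{tA} = P · e^{tJ} · P⁻¹, and e^{tJ} can be computed block-by-block.

A has Jordan form
J =
  [-2,  1]
  [ 0, -2]
(up to reordering of blocks).

Per-block formulas:
  For a 2×2 Jordan block J_2(-2): exp(t · J_2(-2)) = e^(-2t)·(I + t·N), where N is the 2×2 nilpotent shift.

After assembling e^{tJ} and conjugating by P, we get:

e^{tA} =
  [-2*t*exp(-2*t) + exp(-2*t), -4*t*exp(-2*t)]
  [t*exp(-2*t), 2*t*exp(-2*t) + exp(-2*t)]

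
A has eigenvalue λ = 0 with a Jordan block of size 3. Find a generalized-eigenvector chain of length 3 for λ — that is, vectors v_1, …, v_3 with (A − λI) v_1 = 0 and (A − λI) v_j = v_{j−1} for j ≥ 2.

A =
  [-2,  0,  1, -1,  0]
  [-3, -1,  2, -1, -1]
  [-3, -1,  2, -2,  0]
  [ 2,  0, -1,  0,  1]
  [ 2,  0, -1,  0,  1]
A Jordan chain for λ = 0 of length 3:
v_1 = (-1, -1, -1, 1, 1)ᵀ
v_2 = (-2, -3, -3, 2, 2)ᵀ
v_3 = (1, 0, 0, 0, 0)ᵀ

Let N = A − (0)·I. We want v_3 with N^3 v_3 = 0 but N^2 v_3 ≠ 0; then v_{j-1} := N · v_j for j = 3, …, 2.

Pick v_3 = (1, 0, 0, 0, 0)ᵀ.
Then v_2 = N · v_3 = (-2, -3, -3, 2, 2)ᵀ.
Then v_1 = N · v_2 = (-1, -1, -1, 1, 1)ᵀ.

Sanity check: (A − (0)·I) v_1 = (0, 0, 0, 0, 0)ᵀ = 0. ✓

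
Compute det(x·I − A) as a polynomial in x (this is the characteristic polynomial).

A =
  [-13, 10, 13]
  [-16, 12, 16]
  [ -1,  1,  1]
x^3

Expanding det(x·I − A) (e.g. by cofactor expansion or by noting that A is similar to its Jordan form J, which has the same characteristic polynomial as A) gives
  χ_A(x) = x^3
which factors as x^3. The eigenvalues (with algebraic multiplicities) are λ = 0 with multiplicity 3.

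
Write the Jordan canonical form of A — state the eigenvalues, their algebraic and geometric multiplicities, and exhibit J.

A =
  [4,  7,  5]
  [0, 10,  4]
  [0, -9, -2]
J_3(4)

The characteristic polynomial is
  det(x·I − A) = x^3 - 12*x^2 + 48*x - 64 = (x - 4)^3

Eigenvalues and multiplicities (the geometric multiplicity of λ is n − rank(A − λI), which equals the number of Jordan blocks for λ):
  λ = 4: algebraic multiplicity = 3, geometric multiplicity = 1

Determining the block sizes for each eigenvalue:
  λ = 4: one block (gm = 1), so the single block has size am = 3 → block sizes [3]

Assembling the blocks gives a Jordan form
J =
  [4, 1, 0]
  [0, 4, 1]
  [0, 0, 4]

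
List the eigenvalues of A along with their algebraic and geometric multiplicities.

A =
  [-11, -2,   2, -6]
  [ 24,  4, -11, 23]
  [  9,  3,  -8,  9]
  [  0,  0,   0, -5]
λ = -5: alg = 4, geom = 2

Step 1 — factor the characteristic polynomial to read off the algebraic multiplicities:
  χ_A(x) = (x + 5)^4

Step 2 — compute geometric multiplicities via the rank-nullity identity g(λ) = n − rank(A − λI):
  rank(A − (-5)·I) = 2, so dim ker(A − (-5)·I) = n − 2 = 2

Summary:
  λ = -5: algebraic multiplicity = 4, geometric multiplicity = 2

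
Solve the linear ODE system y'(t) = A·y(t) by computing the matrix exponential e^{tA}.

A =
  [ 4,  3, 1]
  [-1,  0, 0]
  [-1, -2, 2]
e^{tA} =
  [2*t*exp(2*t) + exp(2*t), -t^2*exp(2*t) + 3*t*exp(2*t), t^2*exp(2*t) + t*exp(2*t)]
  [-t*exp(2*t), t^2*exp(2*t)/2 - 2*t*exp(2*t) + exp(2*t), -t^2*exp(2*t)/2]
  [-t*exp(2*t), t^2*exp(2*t)/2 - 2*t*exp(2*t), -t^2*exp(2*t)/2 + exp(2*t)]

Strategy: write A = P · J · P⁻¹ where J is a Jordan canonical form, so e^{tA} = P · e^{tJ} · P⁻¹, and e^{tJ} can be computed block-by-block.

A has Jordan form
J =
  [2, 1, 0]
  [0, 2, 1]
  [0, 0, 2]
(up to reordering of blocks).

Per-block formulas:
  For a 3×3 Jordan block J_3(2): exp(t · J_3(2)) = e^(2t)·(I + t·N + (t^2/2)·N^2), where N is the 3×3 nilpotent shift.

After assembling e^{tJ} and conjugating by P, we get:

e^{tA} =
  [2*t*exp(2*t) + exp(2*t), -t^2*exp(2*t) + 3*t*exp(2*t), t^2*exp(2*t) + t*exp(2*t)]
  [-t*exp(2*t), t^2*exp(2*t)/2 - 2*t*exp(2*t) + exp(2*t), -t^2*exp(2*t)/2]
  [-t*exp(2*t), t^2*exp(2*t)/2 - 2*t*exp(2*t), -t^2*exp(2*t)/2 + exp(2*t)]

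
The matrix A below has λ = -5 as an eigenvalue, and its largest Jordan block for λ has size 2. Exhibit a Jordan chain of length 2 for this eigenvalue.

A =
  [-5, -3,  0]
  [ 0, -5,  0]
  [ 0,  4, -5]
A Jordan chain for λ = -5 of length 2:
v_1 = (-3, 0, 4)ᵀ
v_2 = (0, 1, 0)ᵀ

Let N = A − (-5)·I. We want v_2 with N^2 v_2 = 0 but N^1 v_2 ≠ 0; then v_{j-1} := N · v_j for j = 2, …, 2.

Pick v_2 = (0, 1, 0)ᵀ.
Then v_1 = N · v_2 = (-3, 0, 4)ᵀ.

Sanity check: (A − (-5)·I) v_1 = (0, 0, 0)ᵀ = 0. ✓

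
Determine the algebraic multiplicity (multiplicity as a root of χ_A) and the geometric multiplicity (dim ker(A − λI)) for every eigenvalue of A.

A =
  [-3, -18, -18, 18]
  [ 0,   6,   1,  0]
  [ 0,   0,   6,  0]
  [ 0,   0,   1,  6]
λ = -3: alg = 1, geom = 1; λ = 6: alg = 3, geom = 2

Step 1 — factor the characteristic polynomial to read off the algebraic multiplicities:
  χ_A(x) = (x - 6)^3*(x + 3)

Step 2 — compute geometric multiplicities via the rank-nullity identity g(λ) = n − rank(A − λI):
  rank(A − (-3)·I) = 3, so dim ker(A − (-3)·I) = n − 3 = 1
  rank(A − (6)·I) = 2, so dim ker(A − (6)·I) = n − 2 = 2

Summary:
  λ = -3: algebraic multiplicity = 1, geometric multiplicity = 1
  λ = 6: algebraic multiplicity = 3, geometric multiplicity = 2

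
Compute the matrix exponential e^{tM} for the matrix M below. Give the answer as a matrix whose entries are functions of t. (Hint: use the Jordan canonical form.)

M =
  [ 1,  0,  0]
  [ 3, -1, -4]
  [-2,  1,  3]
e^{tM} =
  [exp(t), 0, 0]
  [t^2*exp(t) + 3*t*exp(t), -2*t*exp(t) + exp(t), -4*t*exp(t)]
  [-t^2*exp(t)/2 - 2*t*exp(t), t*exp(t), 2*t*exp(t) + exp(t)]

Strategy: write M = P · J · P⁻¹ where J is a Jordan canonical form, so e^{tM} = P · e^{tJ} · P⁻¹, and e^{tJ} can be computed block-by-block.

M has Jordan form
J =
  [1, 1, 0]
  [0, 1, 1]
  [0, 0, 1]
(up to reordering of blocks).

Per-block formulas:
  For a 3×3 Jordan block J_3(1): exp(t · J_3(1)) = e^(1t)·(I + t·N + (t^2/2)·N^2), where N is the 3×3 nilpotent shift.

After assembling e^{tJ} and conjugating by P, we get:

e^{tM} =
  [exp(t), 0, 0]
  [t^2*exp(t) + 3*t*exp(t), -2*t*exp(t) + exp(t), -4*t*exp(t)]
  [-t^2*exp(t)/2 - 2*t*exp(t), t*exp(t), 2*t*exp(t) + exp(t)]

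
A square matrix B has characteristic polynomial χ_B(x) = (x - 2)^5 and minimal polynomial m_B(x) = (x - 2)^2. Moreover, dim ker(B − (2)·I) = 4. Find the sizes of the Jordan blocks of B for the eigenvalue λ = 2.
Block sizes for λ = 2: [2, 1, 1, 1]

Step 1 — from the characteristic polynomial, algebraic multiplicity of λ = 2 is 5. From dim ker(B − (2)·I) = 4, there are exactly 4 Jordan blocks for λ = 2.
Step 2 — from the minimal polynomial, the factor (x − 2)^2 tells us the largest block for λ = 2 has size 2.
Step 3 — with total size 5, 4 blocks, and largest block 2, the block sizes (in nonincreasing order) are [2, 1, 1, 1].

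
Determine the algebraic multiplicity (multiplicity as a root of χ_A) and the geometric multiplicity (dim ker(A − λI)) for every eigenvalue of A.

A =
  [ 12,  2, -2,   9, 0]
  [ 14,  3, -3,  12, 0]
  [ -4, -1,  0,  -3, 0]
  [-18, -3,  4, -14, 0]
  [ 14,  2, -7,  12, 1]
λ = -2: alg = 1, geom = 1; λ = 1: alg = 4, geom = 2

Step 1 — factor the characteristic polynomial to read off the algebraic multiplicities:
  χ_A(x) = (x - 1)^4*(x + 2)

Step 2 — compute geometric multiplicities via the rank-nullity identity g(λ) = n − rank(A − λI):
  rank(A − (-2)·I) = 4, so dim ker(A − (-2)·I) = n − 4 = 1
  rank(A − (1)·I) = 3, so dim ker(A − (1)·I) = n − 3 = 2

Summary:
  λ = -2: algebraic multiplicity = 1, geometric multiplicity = 1
  λ = 1: algebraic multiplicity = 4, geometric multiplicity = 2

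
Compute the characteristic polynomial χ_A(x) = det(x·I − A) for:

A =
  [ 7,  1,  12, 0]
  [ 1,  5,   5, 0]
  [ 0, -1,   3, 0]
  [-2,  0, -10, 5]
x^4 - 20*x^3 + 150*x^2 - 500*x + 625

Expanding det(x·I − A) (e.g. by cofactor expansion or by noting that A is similar to its Jordan form J, which has the same characteristic polynomial as A) gives
  χ_A(x) = x^4 - 20*x^3 + 150*x^2 - 500*x + 625
which factors as (x - 5)^4. The eigenvalues (with algebraic multiplicities) are λ = 5 with multiplicity 4.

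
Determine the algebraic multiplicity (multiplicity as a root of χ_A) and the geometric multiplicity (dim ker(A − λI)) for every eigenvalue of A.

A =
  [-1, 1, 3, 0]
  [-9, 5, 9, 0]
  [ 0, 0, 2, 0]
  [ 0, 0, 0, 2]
λ = 2: alg = 4, geom = 3

Step 1 — factor the characteristic polynomial to read off the algebraic multiplicities:
  χ_A(x) = (x - 2)^4

Step 2 — compute geometric multiplicities via the rank-nullity identity g(λ) = n − rank(A − λI):
  rank(A − (2)·I) = 1, so dim ker(A − (2)·I) = n − 1 = 3

Summary:
  λ = 2: algebraic multiplicity = 4, geometric multiplicity = 3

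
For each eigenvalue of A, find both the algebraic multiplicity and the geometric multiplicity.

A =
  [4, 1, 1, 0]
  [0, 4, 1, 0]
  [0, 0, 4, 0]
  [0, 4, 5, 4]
λ = 4: alg = 4, geom = 2

Step 1 — factor the characteristic polynomial to read off the algebraic multiplicities:
  χ_A(x) = (x - 4)^4

Step 2 — compute geometric multiplicities via the rank-nullity identity g(λ) = n − rank(A − λI):
  rank(A − (4)·I) = 2, so dim ker(A − (4)·I) = n − 2 = 2

Summary:
  λ = 4: algebraic multiplicity = 4, geometric multiplicity = 2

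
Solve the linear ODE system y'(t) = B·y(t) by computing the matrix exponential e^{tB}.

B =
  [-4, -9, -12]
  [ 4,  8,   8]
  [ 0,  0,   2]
e^{tB} =
  [-6*t*exp(2*t) + exp(2*t), -9*t*exp(2*t), -12*t*exp(2*t)]
  [4*t*exp(2*t), 6*t*exp(2*t) + exp(2*t), 8*t*exp(2*t)]
  [0, 0, exp(2*t)]

Strategy: write B = P · J · P⁻¹ where J is a Jordan canonical form, so e^{tB} = P · e^{tJ} · P⁻¹, and e^{tJ} can be computed block-by-block.

B has Jordan form
J =
  [2, 1, 0]
  [0, 2, 0]
  [0, 0, 2]
(up to reordering of blocks).

Per-block formulas:
  For a 2×2 Jordan block J_2(2): exp(t · J_2(2)) = e^(2t)·(I + t·N), where N is the 2×2 nilpotent shift.
  For a 1×1 block at λ = 2: exp(t · [2]) = [e^(2t)].

After assembling e^{tJ} and conjugating by P, we get:

e^{tB} =
  [-6*t*exp(2*t) + exp(2*t), -9*t*exp(2*t), -12*t*exp(2*t)]
  [4*t*exp(2*t), 6*t*exp(2*t) + exp(2*t), 8*t*exp(2*t)]
  [0, 0, exp(2*t)]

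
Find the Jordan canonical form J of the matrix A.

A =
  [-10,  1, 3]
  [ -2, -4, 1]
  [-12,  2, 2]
J_3(-4)

The characteristic polynomial is
  det(x·I − A) = x^3 + 12*x^2 + 48*x + 64 = (x + 4)^3

Eigenvalues and multiplicities (the geometric multiplicity of λ is n − rank(A − λI), which equals the number of Jordan blocks for λ):
  λ = -4: algebraic multiplicity = 3, geometric multiplicity = 1

Determining the block sizes for each eigenvalue:
  λ = -4: one block (gm = 1), so the single block has size am = 3 → block sizes [3]

Assembling the blocks gives a Jordan form
J =
  [-4,  1,  0]
  [ 0, -4,  1]
  [ 0,  0, -4]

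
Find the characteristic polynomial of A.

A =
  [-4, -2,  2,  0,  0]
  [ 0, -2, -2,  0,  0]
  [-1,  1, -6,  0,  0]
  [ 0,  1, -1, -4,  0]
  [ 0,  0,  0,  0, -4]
x^5 + 20*x^4 + 160*x^3 + 640*x^2 + 1280*x + 1024

Expanding det(x·I − A) (e.g. by cofactor expansion or by noting that A is similar to its Jordan form J, which has the same characteristic polynomial as A) gives
  χ_A(x) = x^5 + 20*x^4 + 160*x^3 + 640*x^2 + 1280*x + 1024
which factors as (x + 4)^5. The eigenvalues (with algebraic multiplicities) are λ = -4 with multiplicity 5.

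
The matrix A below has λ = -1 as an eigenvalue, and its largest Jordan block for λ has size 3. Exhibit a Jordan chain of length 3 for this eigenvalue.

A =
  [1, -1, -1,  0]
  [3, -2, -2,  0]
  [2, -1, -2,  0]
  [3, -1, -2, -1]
A Jordan chain for λ = -1 of length 3:
v_1 = (-1, -1, -1, -1)ᵀ
v_2 = (2, 3, 2, 3)ᵀ
v_3 = (1, 0, 0, 0)ᵀ

Let N = A − (-1)·I. We want v_3 with N^3 v_3 = 0 but N^2 v_3 ≠ 0; then v_{j-1} := N · v_j for j = 3, …, 2.

Pick v_3 = (1, 0, 0, 0)ᵀ.
Then v_2 = N · v_3 = (2, 3, 2, 3)ᵀ.
Then v_1 = N · v_2 = (-1, -1, -1, -1)ᵀ.

Sanity check: (A − (-1)·I) v_1 = (0, 0, 0, 0)ᵀ = 0. ✓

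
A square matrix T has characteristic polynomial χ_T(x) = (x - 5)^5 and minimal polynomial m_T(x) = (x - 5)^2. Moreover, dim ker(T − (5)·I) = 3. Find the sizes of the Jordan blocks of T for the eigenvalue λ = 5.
Block sizes for λ = 5: [2, 2, 1]

Step 1 — from the characteristic polynomial, algebraic multiplicity of λ = 5 is 5. From dim ker(T − (5)·I) = 3, there are exactly 3 Jordan blocks for λ = 5.
Step 2 — from the minimal polynomial, the factor (x − 5)^2 tells us the largest block for λ = 5 has size 2.
Step 3 — with total size 5, 3 blocks, and largest block 2, the block sizes (in nonincreasing order) are [2, 2, 1].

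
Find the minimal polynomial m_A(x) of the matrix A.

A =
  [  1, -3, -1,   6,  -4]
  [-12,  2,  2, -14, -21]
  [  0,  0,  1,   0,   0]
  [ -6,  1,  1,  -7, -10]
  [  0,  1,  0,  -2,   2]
x^4 + 2*x^3 - 12*x^2 + 14*x - 5

The characteristic polynomial is χ_A(x) = (x - 1)^4*(x + 5), so the eigenvalues are known. The minimal polynomial is
  m_A(x) = Π_λ (x − λ)^{k_λ}
where k_λ is the size of the *largest* Jordan block for λ (equivalently, the smallest k with (A − λI)^k v = 0 for every generalised eigenvector v of λ).

  λ = -5: largest Jordan block has size 1, contributing (x + 5)
  λ = 1: largest Jordan block has size 3, contributing (x − 1)^3

So m_A(x) = (x - 1)^3*(x + 5) = x^4 + 2*x^3 - 12*x^2 + 14*x - 5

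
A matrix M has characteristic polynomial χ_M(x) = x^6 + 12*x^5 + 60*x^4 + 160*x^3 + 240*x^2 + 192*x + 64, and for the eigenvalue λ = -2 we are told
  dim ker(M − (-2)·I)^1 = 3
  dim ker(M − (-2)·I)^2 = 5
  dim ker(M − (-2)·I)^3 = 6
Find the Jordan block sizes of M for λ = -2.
Block sizes for λ = -2: [3, 2, 1]

From the dimensions of kernels of powers, the number of Jordan blocks of size at least j is d_j − d_{j−1} where d_j = dim ker(N^j) (with d_0 = 0). Computing the differences gives [3, 2, 1].
The number of blocks of size exactly k is (#blocks of size ≥ k) − (#blocks of size ≥ k + 1), so the partition is: 1 block(s) of size 1, 1 block(s) of size 2, 1 block(s) of size 3.
In nonincreasing order the block sizes are [3, 2, 1].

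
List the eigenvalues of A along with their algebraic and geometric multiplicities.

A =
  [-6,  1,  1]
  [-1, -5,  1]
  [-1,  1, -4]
λ = -5: alg = 3, geom = 1

Step 1 — factor the characteristic polynomial to read off the algebraic multiplicities:
  χ_A(x) = (x + 5)^3

Step 2 — compute geometric multiplicities via the rank-nullity identity g(λ) = n − rank(A − λI):
  rank(A − (-5)·I) = 2, so dim ker(A − (-5)·I) = n − 2 = 1

Summary:
  λ = -5: algebraic multiplicity = 3, geometric multiplicity = 1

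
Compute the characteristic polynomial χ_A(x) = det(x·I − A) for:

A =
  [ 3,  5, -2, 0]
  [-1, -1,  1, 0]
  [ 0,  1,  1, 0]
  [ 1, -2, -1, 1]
x^4 - 4*x^3 + 6*x^2 - 4*x + 1

Expanding det(x·I − A) (e.g. by cofactor expansion or by noting that A is similar to its Jordan form J, which has the same characteristic polynomial as A) gives
  χ_A(x) = x^4 - 4*x^3 + 6*x^2 - 4*x + 1
which factors as (x - 1)^4. The eigenvalues (with algebraic multiplicities) are λ = 1 with multiplicity 4.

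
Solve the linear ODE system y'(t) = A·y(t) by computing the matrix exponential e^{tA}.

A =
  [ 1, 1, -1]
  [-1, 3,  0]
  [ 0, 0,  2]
e^{tA} =
  [-t*exp(2*t) + exp(2*t), t*exp(2*t), t^2*exp(2*t)/2 - t*exp(2*t)]
  [-t*exp(2*t), t*exp(2*t) + exp(2*t), t^2*exp(2*t)/2]
  [0, 0, exp(2*t)]

Strategy: write A = P · J · P⁻¹ where J is a Jordan canonical form, so e^{tA} = P · e^{tJ} · P⁻¹, and e^{tJ} can be computed block-by-block.

A has Jordan form
J =
  [2, 1, 0]
  [0, 2, 1]
  [0, 0, 2]
(up to reordering of blocks).

Per-block formulas:
  For a 3×3 Jordan block J_3(2): exp(t · J_3(2)) = e^(2t)·(I + t·N + (t^2/2)·N^2), where N is the 3×3 nilpotent shift.

After assembling e^{tJ} and conjugating by P, we get:

e^{tA} =
  [-t*exp(2*t) + exp(2*t), t*exp(2*t), t^2*exp(2*t)/2 - t*exp(2*t)]
  [-t*exp(2*t), t*exp(2*t) + exp(2*t), t^2*exp(2*t)/2]
  [0, 0, exp(2*t)]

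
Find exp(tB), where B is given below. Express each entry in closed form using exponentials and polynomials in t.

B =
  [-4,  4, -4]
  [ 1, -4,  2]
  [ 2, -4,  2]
e^{tB} =
  [-2*t*exp(-2*t) + exp(-2*t), 4*t*exp(-2*t), -4*t*exp(-2*t)]
  [t*exp(-2*t), -2*t*exp(-2*t) + exp(-2*t), 2*t*exp(-2*t)]
  [2*t*exp(-2*t), -4*t*exp(-2*t), 4*t*exp(-2*t) + exp(-2*t)]

Strategy: write B = P · J · P⁻¹ where J is a Jordan canonical form, so e^{tB} = P · e^{tJ} · P⁻¹, and e^{tJ} can be computed block-by-block.

B has Jordan form
J =
  [-2,  1,  0]
  [ 0, -2,  0]
  [ 0,  0, -2]
(up to reordering of blocks).

Per-block formulas:
  For a 2×2 Jordan block J_2(-2): exp(t · J_2(-2)) = e^(-2t)·(I + t·N), where N is the 2×2 nilpotent shift.
  For a 1×1 block at λ = -2: exp(t · [-2]) = [e^(-2t)].

After assembling e^{tJ} and conjugating by P, we get:

e^{tB} =
  [-2*t*exp(-2*t) + exp(-2*t), 4*t*exp(-2*t), -4*t*exp(-2*t)]
  [t*exp(-2*t), -2*t*exp(-2*t) + exp(-2*t), 2*t*exp(-2*t)]
  [2*t*exp(-2*t), -4*t*exp(-2*t), 4*t*exp(-2*t) + exp(-2*t)]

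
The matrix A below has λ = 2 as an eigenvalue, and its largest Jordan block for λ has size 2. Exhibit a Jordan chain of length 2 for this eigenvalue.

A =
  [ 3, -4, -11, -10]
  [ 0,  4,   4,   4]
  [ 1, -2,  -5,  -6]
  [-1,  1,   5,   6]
A Jordan chain for λ = 2 of length 2:
v_1 = (1, 0, 1, -1)ᵀ
v_2 = (1, 0, 0, 0)ᵀ

Let N = A − (2)·I. We want v_2 with N^2 v_2 = 0 but N^1 v_2 ≠ 0; then v_{j-1} := N · v_j for j = 2, …, 2.

Pick v_2 = (1, 0, 0, 0)ᵀ.
Then v_1 = N · v_2 = (1, 0, 1, -1)ᵀ.

Sanity check: (A − (2)·I) v_1 = (0, 0, 0, 0)ᵀ = 0. ✓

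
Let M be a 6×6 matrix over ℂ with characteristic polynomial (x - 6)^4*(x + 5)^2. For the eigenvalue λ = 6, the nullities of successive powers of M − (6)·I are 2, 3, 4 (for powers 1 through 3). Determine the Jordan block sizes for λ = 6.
Block sizes for λ = 6: [3, 1]

From the dimensions of kernels of powers, the number of Jordan blocks of size at least j is d_j − d_{j−1} where d_j = dim ker(N^j) (with d_0 = 0). Computing the differences gives [2, 1, 1].
The number of blocks of size exactly k is (#blocks of size ≥ k) − (#blocks of size ≥ k + 1), so the partition is: 1 block(s) of size 1, 1 block(s) of size 3.
In nonincreasing order the block sizes are [3, 1].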